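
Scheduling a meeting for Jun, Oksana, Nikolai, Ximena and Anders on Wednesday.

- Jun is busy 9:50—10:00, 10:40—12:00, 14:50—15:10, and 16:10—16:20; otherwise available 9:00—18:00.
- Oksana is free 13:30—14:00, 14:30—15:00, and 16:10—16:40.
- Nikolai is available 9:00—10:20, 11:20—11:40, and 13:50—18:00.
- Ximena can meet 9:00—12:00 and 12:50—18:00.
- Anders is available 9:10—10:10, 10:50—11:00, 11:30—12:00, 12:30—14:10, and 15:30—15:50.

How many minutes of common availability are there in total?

10 minutes

Jun free within 09:00–18:00: 09:00–09:50, 10:00–10:40, 12:00–14:50, 15:10–16:10, 16:20–18:00.
Jun ∩ Oksana: 13:30–14:00, 14:30–14:50, 16:20–16:40.
Jun ∩ Oksana ∩ Nikolai: 13:50–14:00, 14:30–14:50, 16:20–16:40.
Jun ∩ Oksana ∩ Nikolai ∩ Ximena: 13:50–14:00, 14:30–14:50, 16:20–16:40.
Jun ∩ Oksana ∩ Nikolai ∩ Ximena ∩ Anders: 13:50–14:00.
Total common minutes: 10.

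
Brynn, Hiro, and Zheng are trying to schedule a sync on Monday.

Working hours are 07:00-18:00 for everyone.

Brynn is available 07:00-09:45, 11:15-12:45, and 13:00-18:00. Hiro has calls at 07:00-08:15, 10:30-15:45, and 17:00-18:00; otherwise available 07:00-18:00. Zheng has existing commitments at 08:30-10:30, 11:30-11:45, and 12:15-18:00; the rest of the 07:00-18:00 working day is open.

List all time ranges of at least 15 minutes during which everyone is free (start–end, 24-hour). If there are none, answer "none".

08:15–08:30

Hiro free within 07:00–18:00: 08:15–10:30, 15:45–17:00.
Zheng free within 07:00–18:00: 07:00–08:30, 10:30–11:30, 11:45–12:15.
Brynn ∩ Hiro: 08:15–09:45, 15:45–17:00.
Brynn ∩ Hiro ∩ Zheng: 08:15–08:30.
Windows ≥ 15 min: 08:15–08:30.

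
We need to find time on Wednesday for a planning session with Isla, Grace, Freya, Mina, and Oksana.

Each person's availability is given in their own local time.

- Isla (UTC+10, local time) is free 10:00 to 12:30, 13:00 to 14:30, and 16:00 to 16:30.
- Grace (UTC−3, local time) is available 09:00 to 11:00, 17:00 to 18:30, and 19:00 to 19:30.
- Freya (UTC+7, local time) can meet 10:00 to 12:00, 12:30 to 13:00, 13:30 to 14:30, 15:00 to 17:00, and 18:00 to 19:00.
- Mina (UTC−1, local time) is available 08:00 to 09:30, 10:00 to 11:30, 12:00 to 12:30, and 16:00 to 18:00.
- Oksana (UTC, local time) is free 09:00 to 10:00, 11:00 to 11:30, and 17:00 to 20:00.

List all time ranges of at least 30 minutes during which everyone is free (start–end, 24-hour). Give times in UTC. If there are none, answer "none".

Isla → UTC: 00:00–02:30, 03:00–04:30, 06:00–06:30.
Grace → UTC: 12:00–14:00, 20:00–21:30, 22:00–22:30.
Freya → UTC: 03:00–05:00, 05:30–06:00, 06:30–07:30, 08:00–10:00, 11:00–12:00.
Mina → UTC: 09:00–10:30, 11:00–12:30, 13:00–13:30, 17:00–19:00.
Oksana → UTC: 09:00–10:00, 11:00–11:30, 17:00–20:00.
Isla ∩ Grace: (none).
Isla ∩ Grace ∩ Freya: (none).
Isla ∩ Grace ∩ Freya ∩ Mina: (none).
Isla ∩ Grace ∩ Freya ∩ Mina ∩ Oksana: (none).
Windows ≥ 30 min: (none).

none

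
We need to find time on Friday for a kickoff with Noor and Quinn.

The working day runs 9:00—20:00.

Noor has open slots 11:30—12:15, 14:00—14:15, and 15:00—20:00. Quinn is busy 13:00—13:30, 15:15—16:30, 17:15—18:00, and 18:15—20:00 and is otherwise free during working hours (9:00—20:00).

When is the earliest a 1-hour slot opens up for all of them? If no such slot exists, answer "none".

none

Quinn free within 09:00–20:00: 09:00–13:00, 13:30–15:15, 16:30–17:15, 18:00–18:15.
Noor ∩ Quinn: 11:30–12:15, 14:00–14:15, 15:00–15:15, 16:30–17:15, 18:00–18:15.
Windows ≥ 60 min: (none).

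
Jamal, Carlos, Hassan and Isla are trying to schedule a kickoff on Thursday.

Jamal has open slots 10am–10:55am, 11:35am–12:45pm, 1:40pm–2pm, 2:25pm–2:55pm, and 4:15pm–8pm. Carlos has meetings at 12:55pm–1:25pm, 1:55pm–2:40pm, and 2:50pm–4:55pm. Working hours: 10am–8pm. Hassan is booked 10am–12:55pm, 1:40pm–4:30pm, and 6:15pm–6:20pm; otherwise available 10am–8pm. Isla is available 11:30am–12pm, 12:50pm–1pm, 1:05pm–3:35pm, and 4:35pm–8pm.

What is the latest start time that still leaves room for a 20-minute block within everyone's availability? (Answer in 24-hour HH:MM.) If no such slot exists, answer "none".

Carlos free within 10:00–20:00: 10:00–12:55, 13:25–13:55, 14:40–14:50, 16:55–20:00.
Hassan free within 10:00–20:00: 12:55–13:40, 16:30–18:15, 18:20–20:00.
Jamal ∩ Carlos: 10:00–10:55, 11:35–12:45, 13:40–13:55, 14:40–14:50, 16:55–20:00.
Jamal ∩ Carlos ∩ Hassan: 16:55–18:15, 18:20–20:00.
Jamal ∩ Carlos ∩ Hassan ∩ Isla: 16:55–18:15, 18:20–20:00.
Windows ≥ 20 min: 16:55–18:15, 18:20–20:00.
Latest start in the last window 18:20–20:00 is 20:00 − 20 min = 19:40.

19:40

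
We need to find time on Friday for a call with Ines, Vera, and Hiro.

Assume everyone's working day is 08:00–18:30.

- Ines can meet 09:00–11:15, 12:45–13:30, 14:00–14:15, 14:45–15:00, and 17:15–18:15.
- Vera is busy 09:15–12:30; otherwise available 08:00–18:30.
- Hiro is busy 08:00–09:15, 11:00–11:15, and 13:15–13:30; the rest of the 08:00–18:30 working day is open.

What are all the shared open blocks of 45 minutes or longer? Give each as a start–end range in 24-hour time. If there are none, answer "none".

Vera free within 08:00–18:30: 08:00–09:15, 12:30–18:30.
Hiro free within 08:00–18:30: 09:15–11:00, 11:15–13:15, 13:30–18:30.
Ines ∩ Vera: 09:00–09:15, 12:45–13:30, 14:00–14:15, 14:45–15:00, 17:15–18:15.
Ines ∩ Vera ∩ Hiro: 12:45–13:15, 14:00–14:15, 14:45–15:00, 17:15–18:15.
Windows ≥ 45 min: 17:15–18:15.

17:15–18:15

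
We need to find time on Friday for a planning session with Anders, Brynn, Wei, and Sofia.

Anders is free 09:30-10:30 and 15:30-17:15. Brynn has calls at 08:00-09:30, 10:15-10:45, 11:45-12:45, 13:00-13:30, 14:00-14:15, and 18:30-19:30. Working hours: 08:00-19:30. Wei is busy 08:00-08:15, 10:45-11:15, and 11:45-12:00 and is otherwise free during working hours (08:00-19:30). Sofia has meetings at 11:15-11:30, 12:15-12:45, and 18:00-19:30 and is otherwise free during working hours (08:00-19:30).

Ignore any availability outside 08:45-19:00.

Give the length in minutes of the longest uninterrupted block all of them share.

105 minutes

Brynn free within 08:00–19:30: 09:30–10:15, 10:45–11:45, 12:45–13:00, 13:30–14:00, 14:15–18:30.
Wei free within 08:00–19:30: 08:15–10:45, 11:15–11:45, 12:00–19:30.
Sofia free within 08:00–19:30: 08:00–11:15, 11:30–12:15, 12:45–18:00.
Anders ∩ Brynn: 09:30–10:15, 15:30–17:15.
Anders ∩ Brynn ∩ Wei: 09:30–10:15, 15:30–17:15.
Anders ∩ Brynn ∩ Wei ∩ Sofia: 09:30–10:15, 15:30–17:15.
Restricted to 08:45–19:00: 09:30–10:15, 15:30–17:15.
Common window lengths: 45, 105 min; longest is 105.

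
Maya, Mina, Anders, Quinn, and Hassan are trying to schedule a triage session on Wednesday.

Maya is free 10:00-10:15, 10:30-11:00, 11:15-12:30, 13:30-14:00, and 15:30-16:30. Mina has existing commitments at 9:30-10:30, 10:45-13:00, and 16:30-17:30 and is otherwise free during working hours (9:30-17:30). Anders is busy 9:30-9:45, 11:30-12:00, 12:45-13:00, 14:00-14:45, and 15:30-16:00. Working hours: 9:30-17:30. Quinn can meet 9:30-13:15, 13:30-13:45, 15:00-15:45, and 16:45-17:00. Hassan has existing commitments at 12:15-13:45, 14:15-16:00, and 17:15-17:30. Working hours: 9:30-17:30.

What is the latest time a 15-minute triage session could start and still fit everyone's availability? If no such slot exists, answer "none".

Mina free within 09:30–17:30: 10:30–10:45, 13:00–16:30.
Anders free within 09:30–17:30: 09:45–11:30, 12:00–12:45, 13:00–14:00, 14:45–15:30, 16:00–17:30.
Hassan free within 09:30–17:30: 09:30–12:15, 13:45–14:15, 16:00–17:15.
Maya ∩ Mina: 10:30–10:45, 13:30–14:00, 15:30–16:30.
Maya ∩ Mina ∩ Anders: 10:30–10:45, 13:30–14:00, 16:00–16:30.
Maya ∩ Mina ∩ Anders ∩ Quinn: 10:30–10:45, 13:30–13:45.
Maya ∩ Mina ∩ Anders ∩ Quinn ∩ Hassan: 10:30–10:45.
Windows ≥ 15 min: 10:30–10:45.
Latest start in the last window 10:30–10:45 is 10:45 − 15 min = 10:30.

10:30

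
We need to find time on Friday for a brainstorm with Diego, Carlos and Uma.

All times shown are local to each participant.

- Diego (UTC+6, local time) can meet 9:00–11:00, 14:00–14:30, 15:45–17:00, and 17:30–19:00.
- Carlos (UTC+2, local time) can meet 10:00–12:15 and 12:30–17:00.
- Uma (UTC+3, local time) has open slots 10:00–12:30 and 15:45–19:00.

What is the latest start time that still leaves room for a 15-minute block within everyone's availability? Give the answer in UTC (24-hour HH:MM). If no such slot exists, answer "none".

12:45

Diego → UTC: 03:00–05:00, 08:00–08:30, 09:45–11:00, 11:30–13:00.
Carlos → UTC: 08:00–10:15, 10:30–15:00.
Uma → UTC: 07:00–09:30, 12:45–16:00.
Diego ∩ Carlos: 08:00–08:30, 09:45–10:15, 10:30–11:00, 11:30–13:00.
Diego ∩ Carlos ∩ Uma: 08:00–08:30, 12:45–13:00.
Windows ≥ 15 min: 08:00–08:30, 12:45–13:00.
Latest start in the last window 12:45–13:00 is 13:00 − 15 min = 12:45.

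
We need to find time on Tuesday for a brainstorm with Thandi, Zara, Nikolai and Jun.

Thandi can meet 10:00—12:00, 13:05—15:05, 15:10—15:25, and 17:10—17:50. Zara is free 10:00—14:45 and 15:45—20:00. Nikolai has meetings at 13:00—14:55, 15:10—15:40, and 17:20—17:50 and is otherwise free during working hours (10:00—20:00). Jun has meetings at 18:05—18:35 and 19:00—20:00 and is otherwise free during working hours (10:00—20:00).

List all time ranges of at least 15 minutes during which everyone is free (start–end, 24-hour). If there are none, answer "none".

10:00–12:00

Nikolai free within 10:00–20:00: 10:00–13:00, 14:55–15:10, 15:40–17:20, 17:50–20:00.
Jun free within 10:00–20:00: 10:00–18:05, 18:35–19:00.
Thandi ∩ Zara: 10:00–12:00, 13:05–14:45, 17:10–17:50.
Thandi ∩ Zara ∩ Nikolai: 10:00–12:00, 17:10–17:20.
Thandi ∩ Zara ∩ Nikolai ∩ Jun: 10:00–12:00, 17:10–17:20.
Windows ≥ 15 min: 10:00–12:00.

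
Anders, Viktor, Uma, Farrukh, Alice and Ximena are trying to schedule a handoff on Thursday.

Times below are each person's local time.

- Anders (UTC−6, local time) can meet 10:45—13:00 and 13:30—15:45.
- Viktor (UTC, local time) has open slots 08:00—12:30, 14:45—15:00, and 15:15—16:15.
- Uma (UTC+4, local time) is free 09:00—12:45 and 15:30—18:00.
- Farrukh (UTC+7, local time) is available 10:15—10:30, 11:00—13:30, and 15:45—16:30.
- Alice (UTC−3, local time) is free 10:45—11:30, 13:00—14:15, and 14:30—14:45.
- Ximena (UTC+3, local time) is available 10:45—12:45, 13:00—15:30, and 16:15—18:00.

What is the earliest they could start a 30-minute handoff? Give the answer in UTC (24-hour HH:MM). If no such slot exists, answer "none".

none

Anders → UTC: 16:45–19:00, 19:30–21:45.
Viktor → UTC: 08:00–12:30, 14:45–15:00, 15:15–16:15.
Uma → UTC: 05:00–08:45, 11:30–14:00.
Farrukh → UTC: 03:15–03:30, 04:00–06:30, 08:45–09:30.
Alice → UTC: 13:45–14:30, 16:00–17:15, 17:30–17:45.
Ximena → UTC: 07:45–09:45, 10:00–12:30, 13:15–15:00.
Anders ∩ Viktor: (none).
Anders ∩ Viktor ∩ Uma: (none).
Anders ∩ Viktor ∩ Uma ∩ Farrukh: (none).
Anders ∩ Viktor ∩ Uma ∩ Farrukh ∩ Alice: (none).
Anders ∩ Viktor ∩ Uma ∩ Farrukh ∩ Alice ∩ Ximena: (none).
Windows ≥ 30 min: (none).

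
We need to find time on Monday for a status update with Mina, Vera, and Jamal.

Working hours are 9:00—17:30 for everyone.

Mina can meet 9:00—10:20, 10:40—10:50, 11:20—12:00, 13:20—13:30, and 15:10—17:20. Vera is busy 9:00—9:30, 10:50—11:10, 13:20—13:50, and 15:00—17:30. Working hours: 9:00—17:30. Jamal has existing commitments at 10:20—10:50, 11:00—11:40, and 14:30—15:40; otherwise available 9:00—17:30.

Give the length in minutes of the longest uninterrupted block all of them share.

Vera free within 09:00–17:30: 09:30–10:50, 11:10–13:20, 13:50–15:00.
Jamal free within 09:00–17:30: 09:00–10:20, 10:50–11:00, 11:40–14:30, 15:40–17:30.
Mina ∩ Vera: 09:30–10:20, 10:40–10:50, 11:20–12:00.
Mina ∩ Vera ∩ Jamal: 09:30–10:20, 11:40–12:00.
Common window lengths: 50, 20 min; longest is 50.

50 minutes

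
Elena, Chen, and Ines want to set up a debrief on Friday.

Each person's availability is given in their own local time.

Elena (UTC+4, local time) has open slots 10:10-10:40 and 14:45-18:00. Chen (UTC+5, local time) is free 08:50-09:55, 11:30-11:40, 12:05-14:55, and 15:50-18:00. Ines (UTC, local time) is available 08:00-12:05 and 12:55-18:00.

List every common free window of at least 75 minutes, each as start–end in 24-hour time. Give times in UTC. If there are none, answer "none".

Elena → UTC: 06:10–06:40, 10:45–14:00.
Chen → UTC: 03:50–04:55, 06:30–06:40, 07:05–09:55, 10:50–13:00.
Ines → UTC: 08:00–12:05, 12:55–18:00.
Elena ∩ Chen: 06:30–06:40, 10:50–13:00.
Elena ∩ Chen ∩ Ines: 10:50–12:05, 12:55–13:00.
Windows ≥ 75 min: 10:50–12:05.

10:50–12:05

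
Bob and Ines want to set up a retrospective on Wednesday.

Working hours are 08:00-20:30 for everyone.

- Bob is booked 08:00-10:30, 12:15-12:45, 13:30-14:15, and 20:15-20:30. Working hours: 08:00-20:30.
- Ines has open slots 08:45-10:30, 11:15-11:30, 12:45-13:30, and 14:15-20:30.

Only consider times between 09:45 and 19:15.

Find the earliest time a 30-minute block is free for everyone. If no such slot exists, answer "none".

12:45

Bob free within 08:00–20:30: 10:30–12:15, 12:45–13:30, 14:15–20:15.
Bob ∩ Ines: 11:15–11:30, 12:45–13:30, 14:15–20:15.
Restricted to 09:45–19:15: 11:15–11:30, 12:45–13:30, 14:15–19:15.
Windows ≥ 30 min: 12:45–13:30, 14:15–19:15.
Earliest such window starts at 12:45.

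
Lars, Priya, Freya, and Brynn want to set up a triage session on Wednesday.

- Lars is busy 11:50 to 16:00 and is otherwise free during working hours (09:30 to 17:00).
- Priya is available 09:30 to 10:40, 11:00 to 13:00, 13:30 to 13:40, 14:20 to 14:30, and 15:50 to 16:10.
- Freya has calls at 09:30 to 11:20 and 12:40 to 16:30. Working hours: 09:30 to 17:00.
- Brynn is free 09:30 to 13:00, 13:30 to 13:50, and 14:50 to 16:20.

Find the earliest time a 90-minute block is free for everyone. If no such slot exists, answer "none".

Lars free within 09:30–17:00: 09:30–11:50, 16:00–17:00.
Freya free within 09:30–17:00: 11:20–12:40, 16:30–17:00.
Lars ∩ Priya: 09:30–10:40, 11:00–11:50, 16:00–16:10.
Lars ∩ Priya ∩ Freya: 11:20–11:50.
Lars ∩ Priya ∩ Freya ∩ Brynn: 11:20–11:50.
Windows ≥ 90 min: (none).

none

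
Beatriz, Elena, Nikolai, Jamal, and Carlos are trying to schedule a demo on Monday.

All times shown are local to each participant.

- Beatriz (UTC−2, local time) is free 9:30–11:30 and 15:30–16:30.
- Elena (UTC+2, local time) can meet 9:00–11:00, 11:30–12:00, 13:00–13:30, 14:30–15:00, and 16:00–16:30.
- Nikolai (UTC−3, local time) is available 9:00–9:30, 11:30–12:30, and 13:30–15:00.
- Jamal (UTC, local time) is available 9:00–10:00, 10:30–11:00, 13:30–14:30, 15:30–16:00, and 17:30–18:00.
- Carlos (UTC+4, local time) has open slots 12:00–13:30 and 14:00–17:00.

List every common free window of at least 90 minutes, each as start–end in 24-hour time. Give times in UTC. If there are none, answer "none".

none

Beatriz → UTC: 11:30–13:30, 17:30–18:30.
Elena → UTC: 07:00–09:00, 09:30–10:00, 11:00–11:30, 12:30–13:00, 14:00–14:30.
Nikolai → UTC: 12:00–12:30, 14:30–15:30, 16:30–18:00.
Jamal → UTC: 09:00–10:00, 10:30–11:00, 13:30–14:30, 15:30–16:00, 17:30–18:00.
Carlos → UTC: 08:00–09:30, 10:00–13:00.
Beatriz ∩ Elena: 12:30–13:00.
Beatriz ∩ Elena ∩ Nikolai: (none).
Beatriz ∩ Elena ∩ Nikolai ∩ Jamal: (none).
Beatriz ∩ Elena ∩ Nikolai ∩ Jamal ∩ Carlos: (none).
Windows ≥ 90 min: (none).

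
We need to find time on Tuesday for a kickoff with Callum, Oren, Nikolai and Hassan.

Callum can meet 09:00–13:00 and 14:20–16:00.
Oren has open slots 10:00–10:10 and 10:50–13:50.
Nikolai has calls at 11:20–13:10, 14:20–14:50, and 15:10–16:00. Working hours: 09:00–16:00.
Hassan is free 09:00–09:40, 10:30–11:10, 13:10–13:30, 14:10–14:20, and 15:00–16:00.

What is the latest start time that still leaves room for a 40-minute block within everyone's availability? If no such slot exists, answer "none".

none

Nikolai free within 09:00–16:00: 09:00–11:20, 13:10–14:20, 14:50–15:10.
Callum ∩ Oren: 10:00–10:10, 10:50–13:00.
Callum ∩ Oren ∩ Nikolai: 10:00–10:10, 10:50–11:20.
Callum ∩ Oren ∩ Nikolai ∩ Hassan: 10:50–11:10.
Windows ≥ 40 min: (none).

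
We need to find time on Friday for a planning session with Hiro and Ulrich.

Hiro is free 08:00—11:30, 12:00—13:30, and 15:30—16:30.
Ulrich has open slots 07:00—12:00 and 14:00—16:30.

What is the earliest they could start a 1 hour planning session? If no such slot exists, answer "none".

08:00

Hiro ∩ Ulrich: 08:00–11:30, 15:30–16:30.
Windows ≥ 60 min: 08:00–11:30, 15:30–16:30.
Earliest such window starts at 08:00.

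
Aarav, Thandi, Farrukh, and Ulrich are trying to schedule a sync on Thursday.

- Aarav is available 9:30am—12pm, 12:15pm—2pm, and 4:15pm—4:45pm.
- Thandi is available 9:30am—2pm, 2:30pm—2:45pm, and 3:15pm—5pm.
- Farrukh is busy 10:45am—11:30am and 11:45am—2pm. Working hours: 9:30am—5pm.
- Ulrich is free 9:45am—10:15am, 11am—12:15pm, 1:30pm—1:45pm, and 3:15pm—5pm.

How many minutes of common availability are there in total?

75 minutes

Farrukh free within 09:30–17:00: 09:30–10:45, 11:30–11:45, 14:00–17:00.
Aarav ∩ Thandi: 09:30–12:00, 12:15–14:00, 16:15–16:45.
Aarav ∩ Thandi ∩ Farrukh: 09:30–10:45, 11:30–11:45, 16:15–16:45.
Aarav ∩ Thandi ∩ Farrukh ∩ Ulrich: 09:45–10:15, 11:30–11:45, 16:15–16:45.
Total common minutes: 30 + 15 + 30 = 75.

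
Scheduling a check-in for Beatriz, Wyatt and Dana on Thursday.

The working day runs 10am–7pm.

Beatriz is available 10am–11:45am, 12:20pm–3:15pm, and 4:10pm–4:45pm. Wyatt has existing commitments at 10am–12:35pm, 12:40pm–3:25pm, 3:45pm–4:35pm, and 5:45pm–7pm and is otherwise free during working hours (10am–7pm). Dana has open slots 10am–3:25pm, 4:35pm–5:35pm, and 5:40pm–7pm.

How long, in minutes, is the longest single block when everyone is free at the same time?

Wyatt free within 10:00–19:00: 12:35–12:40, 15:25–15:45, 16:35–17:45.
Beatriz ∩ Wyatt: 12:35–12:40, 16:35–16:45.
Beatriz ∩ Wyatt ∩ Dana: 12:35–12:40, 16:35–16:45.
Common window lengths: 5, 10 min; longest is 10.

10 minutes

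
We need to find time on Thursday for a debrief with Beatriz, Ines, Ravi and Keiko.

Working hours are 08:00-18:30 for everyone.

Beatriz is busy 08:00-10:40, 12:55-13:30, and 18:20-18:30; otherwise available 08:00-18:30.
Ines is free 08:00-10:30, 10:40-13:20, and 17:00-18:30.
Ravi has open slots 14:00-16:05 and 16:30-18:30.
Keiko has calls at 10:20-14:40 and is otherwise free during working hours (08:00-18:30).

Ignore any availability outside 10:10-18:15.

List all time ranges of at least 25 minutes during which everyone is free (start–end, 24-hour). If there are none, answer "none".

Beatriz free within 08:00–18:30: 10:40–12:55, 13:30–18:20.
Keiko free within 08:00–18:30: 08:00–10:20, 14:40–18:30.
Beatriz ∩ Ines: 10:40–12:55, 17:00–18:20.
Beatriz ∩ Ines ∩ Ravi: 17:00–18:20.
Beatriz ∩ Ines ∩ Ravi ∩ Keiko: 17:00–18:20.
Restricted to 10:10–18:15: 17:00–18:15.
Windows ≥ 25 min: 17:00–18:15.

17:00–18:15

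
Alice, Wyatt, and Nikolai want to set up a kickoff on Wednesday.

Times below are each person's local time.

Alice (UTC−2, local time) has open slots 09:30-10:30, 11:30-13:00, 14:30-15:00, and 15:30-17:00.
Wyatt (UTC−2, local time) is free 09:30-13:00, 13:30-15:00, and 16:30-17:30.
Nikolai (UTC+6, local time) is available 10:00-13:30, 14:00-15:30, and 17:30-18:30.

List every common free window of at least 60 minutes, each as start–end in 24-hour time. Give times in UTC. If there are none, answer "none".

Alice → UTC: 11:30–12:30, 13:30–15:00, 16:30–17:00, 17:30–19:00.
Wyatt → UTC: 11:30–15:00, 15:30–17:00, 18:30–19:30.
Nikolai → UTC: 04:00–07:30, 08:00–09:30, 11:30–12:30.
Alice ∩ Wyatt: 11:30–12:30, 13:30–15:00, 16:30–17:00, 18:30–19:00.
Alice ∩ Wyatt ∩ Nikolai: 11:30–12:30.
Windows ≥ 60 min: 11:30–12:30.

11:30–12:30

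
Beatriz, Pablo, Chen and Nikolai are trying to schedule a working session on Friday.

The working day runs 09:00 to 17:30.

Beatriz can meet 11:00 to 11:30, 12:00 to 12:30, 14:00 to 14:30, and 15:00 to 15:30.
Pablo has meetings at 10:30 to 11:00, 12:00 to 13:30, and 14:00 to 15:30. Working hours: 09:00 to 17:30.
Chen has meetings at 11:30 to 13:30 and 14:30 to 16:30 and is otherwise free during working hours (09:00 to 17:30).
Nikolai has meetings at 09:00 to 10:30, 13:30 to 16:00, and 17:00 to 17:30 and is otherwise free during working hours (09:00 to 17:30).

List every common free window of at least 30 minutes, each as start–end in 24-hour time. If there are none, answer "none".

Pablo free within 09:00–17:30: 09:00–10:30, 11:00–12:00, 13:30–14:00, 15:30–17:30.
Chen free within 09:00–17:30: 09:00–11:30, 13:30–14:30, 16:30–17:30.
Nikolai free within 09:00–17:30: 10:30–13:30, 16:00–17:00.
Beatriz ∩ Pablo: 11:00–11:30.
Beatriz ∩ Pablo ∩ Chen: 11:00–11:30.
Beatriz ∩ Pablo ∩ Chen ∩ Nikolai: 11:00–11:30.
Windows ≥ 30 min: 11:00–11:30.

11:00–11:30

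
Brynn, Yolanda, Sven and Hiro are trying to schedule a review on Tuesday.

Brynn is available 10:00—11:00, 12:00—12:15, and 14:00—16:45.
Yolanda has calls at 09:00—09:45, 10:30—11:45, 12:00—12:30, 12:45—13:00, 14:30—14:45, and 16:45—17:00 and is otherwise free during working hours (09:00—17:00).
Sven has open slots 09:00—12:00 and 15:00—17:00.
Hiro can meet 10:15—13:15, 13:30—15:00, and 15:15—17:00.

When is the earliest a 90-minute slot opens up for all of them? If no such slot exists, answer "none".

Yolanda free within 09:00–17:00: 09:45–10:30, 11:45–12:00, 12:30–12:45, 13:00–14:30, 14:45–16:45.
Brynn ∩ Yolanda: 10:00–10:30, 14:00–14:30, 14:45–16:45.
Brynn ∩ Yolanda ∩ Sven: 10:00–10:30, 15:00–16:45.
Brynn ∩ Yolanda ∩ Sven ∩ Hiro: 10:15–10:30, 15:15–16:45.
Windows ≥ 90 min: 15:15–16:45.
Earliest such window starts at 15:15.

15:15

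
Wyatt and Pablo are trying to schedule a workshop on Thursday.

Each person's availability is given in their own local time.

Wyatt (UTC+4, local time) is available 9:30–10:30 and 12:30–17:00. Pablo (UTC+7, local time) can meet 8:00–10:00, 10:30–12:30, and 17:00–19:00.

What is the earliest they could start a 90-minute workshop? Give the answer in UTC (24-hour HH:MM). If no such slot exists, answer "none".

10:00

Wyatt → UTC: 05:30–06:30, 08:30–13:00.
Pablo → UTC: 01:00–03:00, 03:30–05:30, 10:00–12:00.
Wyatt ∩ Pablo: 10:00–12:00.
Windows ≥ 90 min: 10:00–12:00.
Earliest such window starts at 10:00.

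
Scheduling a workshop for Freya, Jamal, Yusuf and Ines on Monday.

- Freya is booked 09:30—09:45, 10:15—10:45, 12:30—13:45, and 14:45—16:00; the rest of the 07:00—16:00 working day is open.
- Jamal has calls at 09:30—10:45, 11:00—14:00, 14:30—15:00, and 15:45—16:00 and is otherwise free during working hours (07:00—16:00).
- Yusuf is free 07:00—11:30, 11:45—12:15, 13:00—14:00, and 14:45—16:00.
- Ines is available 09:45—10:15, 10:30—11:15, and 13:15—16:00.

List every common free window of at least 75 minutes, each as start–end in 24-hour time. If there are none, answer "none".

none

Freya free within 07:00–16:00: 07:00–09:30, 09:45–10:15, 10:45–12:30, 13:45–14:45.
Jamal free within 07:00–16:00: 07:00–09:30, 10:45–11:00, 14:00–14:30, 15:00–15:45.
Freya ∩ Jamal: 07:00–09:30, 10:45–11:00, 14:00–14:30.
Freya ∩ Jamal ∩ Yusuf: 07:00–09:30, 10:45–11:00.
Freya ∩ Jamal ∩ Yusuf ∩ Ines: 10:45–11:00.
Windows ≥ 75 min: (none).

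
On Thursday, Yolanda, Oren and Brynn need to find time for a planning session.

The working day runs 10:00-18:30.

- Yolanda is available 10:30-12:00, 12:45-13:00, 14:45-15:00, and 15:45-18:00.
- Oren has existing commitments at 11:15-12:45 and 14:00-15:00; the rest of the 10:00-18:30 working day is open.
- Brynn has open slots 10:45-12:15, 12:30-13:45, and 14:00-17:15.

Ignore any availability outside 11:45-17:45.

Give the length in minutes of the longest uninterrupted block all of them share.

Oren free within 10:00–18:30: 10:00–11:15, 12:45–14:00, 15:00–18:30.
Yolanda ∩ Oren: 10:30–11:15, 12:45–13:00, 15:45–18:00.
Yolanda ∩ Oren ∩ Brynn: 10:45–11:15, 12:45–13:00, 15:45–17:15.
Restricted to 11:45–17:45: 12:45–13:00, 15:45–17:15.
Common window lengths: 15, 90 min; longest is 90.

90 minutes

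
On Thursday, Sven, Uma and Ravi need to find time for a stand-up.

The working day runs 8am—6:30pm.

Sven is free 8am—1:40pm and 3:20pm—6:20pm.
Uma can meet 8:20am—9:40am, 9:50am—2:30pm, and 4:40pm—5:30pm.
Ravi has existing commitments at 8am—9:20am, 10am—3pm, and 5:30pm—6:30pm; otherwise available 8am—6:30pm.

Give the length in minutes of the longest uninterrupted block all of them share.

Ravi free within 08:00–18:30: 09:20–10:00, 15:00–17:30.
Sven ∩ Uma: 08:20–09:40, 09:50–13:40, 16:40–17:30.
Sven ∩ Uma ∩ Ravi: 09:20–09:40, 09:50–10:00, 16:40–17:30.
Common window lengths: 20, 10, 50 min; longest is 50.

50 minutes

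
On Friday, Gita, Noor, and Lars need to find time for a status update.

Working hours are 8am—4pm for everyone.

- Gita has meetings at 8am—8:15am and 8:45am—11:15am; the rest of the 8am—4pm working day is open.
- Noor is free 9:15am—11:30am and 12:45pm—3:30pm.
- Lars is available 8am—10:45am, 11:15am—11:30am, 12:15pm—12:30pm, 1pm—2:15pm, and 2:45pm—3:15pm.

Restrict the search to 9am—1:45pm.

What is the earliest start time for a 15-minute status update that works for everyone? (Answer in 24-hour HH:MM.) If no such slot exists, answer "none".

11:15

Gita free within 08:00–16:00: 08:15–08:45, 11:15–16:00.
Gita ∩ Noor: 11:15–11:30, 12:45–15:30.
Gita ∩ Noor ∩ Lars: 11:15–11:30, 13:00–14:15, 14:45–15:15.
Restricted to 09:00–13:45: 11:15–11:30, 13:00–13:45.
Windows ≥ 15 min: 11:15–11:30, 13:00–13:45.
Earliest such window starts at 11:15.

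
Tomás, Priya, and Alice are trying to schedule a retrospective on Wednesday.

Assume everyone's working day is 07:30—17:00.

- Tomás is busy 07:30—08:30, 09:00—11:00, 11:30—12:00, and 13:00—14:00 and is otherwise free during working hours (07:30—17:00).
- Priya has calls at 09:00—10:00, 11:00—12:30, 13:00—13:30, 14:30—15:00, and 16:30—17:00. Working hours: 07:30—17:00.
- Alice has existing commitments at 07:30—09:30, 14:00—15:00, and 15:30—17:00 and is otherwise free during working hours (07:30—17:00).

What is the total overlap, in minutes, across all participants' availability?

Tomás free within 07:30–17:00: 08:30–09:00, 11:00–11:30, 12:00–13:00, 14:00–17:00.
Priya free within 07:30–17:00: 07:30–09:00, 10:00–11:00, 12:30–13:00, 13:30–14:30, 15:00–16:30.
Alice free within 07:30–17:00: 09:30–14:00, 15:00–15:30.
Tomás ∩ Priya: 08:30–09:00, 12:30–13:00, 14:00–14:30, 15:00–16:30.
Tomás ∩ Priya ∩ Alice: 12:30–13:00, 15:00–15:30.
Total common minutes: 30 + 30 = 60.

60 minutes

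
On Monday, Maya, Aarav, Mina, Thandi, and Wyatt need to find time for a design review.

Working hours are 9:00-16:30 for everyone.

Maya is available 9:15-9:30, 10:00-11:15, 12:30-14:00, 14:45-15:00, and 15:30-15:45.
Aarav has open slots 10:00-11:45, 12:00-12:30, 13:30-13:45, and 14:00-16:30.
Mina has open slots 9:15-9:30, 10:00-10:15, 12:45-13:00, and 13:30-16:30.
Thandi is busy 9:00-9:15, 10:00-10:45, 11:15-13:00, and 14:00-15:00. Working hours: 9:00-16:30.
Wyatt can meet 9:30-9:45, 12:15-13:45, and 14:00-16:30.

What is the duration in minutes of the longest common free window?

Thandi free within 09:00–16:30: 09:15–10:00, 10:45–11:15, 13:00–14:00, 15:00–16:30.
Maya ∩ Aarav: 10:00–11:15, 13:30–13:45, 14:45–15:00, 15:30–15:45.
Maya ∩ Aarav ∩ Mina: 10:00–10:15, 13:30–13:45, 14:45–15:00, 15:30–15:45.
Maya ∩ Aarav ∩ Mina ∩ Thandi: 13:30–13:45, 15:30–15:45.
Maya ∩ Aarav ∩ Mina ∩ Thandi ∩ Wyatt: 13:30–13:45, 15:30–15:45.
Common window lengths: 15, 15 min; longest is 15.

15 minutes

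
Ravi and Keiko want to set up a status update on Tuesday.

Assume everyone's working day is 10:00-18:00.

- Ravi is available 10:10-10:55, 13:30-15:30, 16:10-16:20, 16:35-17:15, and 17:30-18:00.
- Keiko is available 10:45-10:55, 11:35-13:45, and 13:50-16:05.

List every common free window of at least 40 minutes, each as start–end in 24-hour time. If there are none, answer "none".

13:50–15:30

Ravi ∩ Keiko: 10:45–10:55, 13:30–13:45, 13:50–15:30.
Windows ≥ 40 min: 13:50–15:30.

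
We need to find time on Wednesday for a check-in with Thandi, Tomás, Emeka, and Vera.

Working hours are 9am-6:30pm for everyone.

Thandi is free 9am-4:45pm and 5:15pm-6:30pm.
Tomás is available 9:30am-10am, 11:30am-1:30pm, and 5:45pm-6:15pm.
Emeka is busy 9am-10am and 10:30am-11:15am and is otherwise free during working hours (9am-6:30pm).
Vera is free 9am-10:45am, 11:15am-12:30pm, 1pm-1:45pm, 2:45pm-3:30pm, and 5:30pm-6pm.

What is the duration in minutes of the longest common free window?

60 minutes

Emeka free within 09:00–18:30: 10:00–10:30, 11:15–18:30.
Thandi ∩ Tomás: 09:30–10:00, 11:30–13:30, 17:45–18:15.
Thandi ∩ Tomás ∩ Emeka: 11:30–13:30, 17:45–18:15.
Thandi ∩ Tomás ∩ Emeka ∩ Vera: 11:30–12:30, 13:00–13:30, 17:45–18:00.
Common window lengths: 60, 30, 15 min; longest is 60.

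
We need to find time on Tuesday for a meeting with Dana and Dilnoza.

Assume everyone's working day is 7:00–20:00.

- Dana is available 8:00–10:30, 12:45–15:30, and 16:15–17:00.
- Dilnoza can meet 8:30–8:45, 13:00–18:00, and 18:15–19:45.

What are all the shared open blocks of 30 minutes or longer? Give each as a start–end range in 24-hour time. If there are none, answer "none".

Dana ∩ Dilnoza: 08:30–08:45, 13:00–15:30, 16:15–17:00.
Windows ≥ 30 min: 13:00–15:30, 16:15–17:00.

13:00–15:30, 16:15–17:00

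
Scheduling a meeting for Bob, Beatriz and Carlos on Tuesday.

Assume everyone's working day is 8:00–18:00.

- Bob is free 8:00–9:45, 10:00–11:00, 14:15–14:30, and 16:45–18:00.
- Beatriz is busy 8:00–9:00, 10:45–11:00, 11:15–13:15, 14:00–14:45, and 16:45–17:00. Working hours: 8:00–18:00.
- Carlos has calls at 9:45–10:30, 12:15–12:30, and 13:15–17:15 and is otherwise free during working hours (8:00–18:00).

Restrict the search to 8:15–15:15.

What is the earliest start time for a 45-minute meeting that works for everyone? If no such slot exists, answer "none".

09:00

Beatriz free within 08:00–18:00: 09:00–10:45, 11:00–11:15, 13:15–14:00, 14:45–16:45, 17:00–18:00.
Carlos free within 08:00–18:00: 08:00–09:45, 10:30–12:15, 12:30–13:15, 17:15–18:00.
Bob ∩ Beatriz: 09:00–09:45, 10:00–10:45, 17:00–18:00.
Bob ∩ Beatriz ∩ Carlos: 09:00–09:45, 10:30–10:45, 17:15–18:00.
Restricted to 08:15–15:15: 09:00–09:45, 10:30–10:45.
Windows ≥ 45 min: 09:00–09:45.
Earliest such window starts at 09:00.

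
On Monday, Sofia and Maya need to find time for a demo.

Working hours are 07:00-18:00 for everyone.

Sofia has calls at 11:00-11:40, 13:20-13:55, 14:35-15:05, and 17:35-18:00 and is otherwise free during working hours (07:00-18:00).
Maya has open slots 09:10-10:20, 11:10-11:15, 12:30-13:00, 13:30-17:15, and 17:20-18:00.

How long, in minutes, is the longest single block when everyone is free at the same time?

Sofia free within 07:00–18:00: 07:00–11:00, 11:40–13:20, 13:55–14:35, 15:05–17:35.
Sofia ∩ Maya: 09:10–10:20, 12:30–13:00, 13:55–14:35, 15:05–17:15, 17:20–17:35.
Common window lengths: 70, 30, 40, 130, 15 min; longest is 130.

130 minutes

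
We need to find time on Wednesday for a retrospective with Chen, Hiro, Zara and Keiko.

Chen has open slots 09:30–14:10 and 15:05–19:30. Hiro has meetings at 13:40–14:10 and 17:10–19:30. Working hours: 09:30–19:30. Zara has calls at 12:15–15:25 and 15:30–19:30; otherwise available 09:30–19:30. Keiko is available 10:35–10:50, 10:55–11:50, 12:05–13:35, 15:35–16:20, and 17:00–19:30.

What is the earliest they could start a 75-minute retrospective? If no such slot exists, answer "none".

Hiro free within 09:30–19:30: 09:30–13:40, 14:10–17:10.
Zara free within 09:30–19:30: 09:30–12:15, 15:25–15:30.
Chen ∩ Hiro: 09:30–13:40, 15:05–17:10.
Chen ∩ Hiro ∩ Zara: 09:30–12:15, 15:25–15:30.
Chen ∩ Hiro ∩ Zara ∩ Keiko: 10:35–10:50, 10:55–11:50, 12:05–12:15.
Windows ≥ 75 min: (none).

none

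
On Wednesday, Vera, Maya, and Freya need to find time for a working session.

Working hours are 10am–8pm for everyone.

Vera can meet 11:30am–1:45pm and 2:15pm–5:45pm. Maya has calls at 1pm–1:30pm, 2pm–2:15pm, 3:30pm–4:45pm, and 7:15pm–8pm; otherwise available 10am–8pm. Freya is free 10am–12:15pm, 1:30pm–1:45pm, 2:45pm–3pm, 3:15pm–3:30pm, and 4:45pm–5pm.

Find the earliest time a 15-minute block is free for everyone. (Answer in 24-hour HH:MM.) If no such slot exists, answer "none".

Maya free within 10:00–20:00: 10:00–13:00, 13:30–14:00, 14:15–15:30, 16:45–19:15.
Vera ∩ Maya: 11:30–13:00, 13:30–13:45, 14:15–15:30, 16:45–17:45.
Vera ∩ Maya ∩ Freya: 11:30–12:15, 13:30–13:45, 14:45–15:00, 15:15–15:30, 16:45–17:00.
Windows ≥ 15 min: 11:30–12:15, 13:30–13:45, 14:45–15:00, 15:15–15:30, 16:45–17:00.
Earliest such window starts at 11:30.

11:30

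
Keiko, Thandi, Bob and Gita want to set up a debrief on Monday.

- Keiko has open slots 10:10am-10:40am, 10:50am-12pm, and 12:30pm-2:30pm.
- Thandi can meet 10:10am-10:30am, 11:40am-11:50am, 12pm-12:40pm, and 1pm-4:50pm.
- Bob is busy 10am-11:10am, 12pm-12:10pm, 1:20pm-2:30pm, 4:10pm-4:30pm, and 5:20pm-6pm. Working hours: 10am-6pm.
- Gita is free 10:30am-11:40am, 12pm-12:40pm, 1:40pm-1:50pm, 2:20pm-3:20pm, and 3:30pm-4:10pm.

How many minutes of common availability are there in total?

10 minutes

Bob free within 10:00–18:00: 11:10–12:00, 12:10–13:20, 14:30–16:10, 16:30–17:20.
Keiko ∩ Thandi: 10:10–10:30, 11:40–11:50, 12:30–12:40, 13:00–14:30.
Keiko ∩ Thandi ∩ Bob: 11:40–11:50, 12:30–12:40, 13:00–13:20.
Keiko ∩ Thandi ∩ Bob ∩ Gita: 12:30–12:40.
Total common minutes: 10.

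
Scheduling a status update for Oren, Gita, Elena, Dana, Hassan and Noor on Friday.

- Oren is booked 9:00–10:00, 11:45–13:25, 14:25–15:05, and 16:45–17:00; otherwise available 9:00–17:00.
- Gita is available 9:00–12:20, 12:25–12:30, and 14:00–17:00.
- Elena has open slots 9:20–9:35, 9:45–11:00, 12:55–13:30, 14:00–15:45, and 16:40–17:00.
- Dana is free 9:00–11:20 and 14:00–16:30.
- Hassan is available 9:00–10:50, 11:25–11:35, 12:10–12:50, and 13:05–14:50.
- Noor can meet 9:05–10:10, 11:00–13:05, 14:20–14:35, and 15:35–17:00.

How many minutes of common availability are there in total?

Oren free within 09:00–17:00: 10:00–11:45, 13:25–14:25, 15:05–16:45.
Oren ∩ Gita: 10:00–11:45, 14:00–14:25, 15:05–16:45.
Oren ∩ Gita ∩ Elena: 10:00–11:00, 14:00–14:25, 15:05–15:45, 16:40–16:45.
Oren ∩ Gita ∩ Elena ∩ Dana: 10:00–11:00, 14:00–14:25, 15:05–15:45.
Oren ∩ Gita ∩ Elena ∩ Dana ∩ Hassan: 10:00–10:50, 14:00–14:25.
Oren ∩ Gita ∩ Elena ∩ Dana ∩ Hassan ∩ Noor: 10:00–10:10, 14:20–14:25.
Total common minutes: 10 + 5 = 15.

15 minutes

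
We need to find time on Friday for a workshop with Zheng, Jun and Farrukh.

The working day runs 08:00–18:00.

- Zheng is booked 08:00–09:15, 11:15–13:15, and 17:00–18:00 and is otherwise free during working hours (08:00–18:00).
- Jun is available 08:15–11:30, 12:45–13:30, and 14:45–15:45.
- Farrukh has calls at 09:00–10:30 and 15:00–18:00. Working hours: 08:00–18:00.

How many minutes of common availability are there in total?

75 minutes

Zheng free within 08:00–18:00: 09:15–11:15, 13:15–17:00.
Farrukh free within 08:00–18:00: 08:00–09:00, 10:30–15:00.
Zheng ∩ Jun: 09:15–11:15, 13:15–13:30, 14:45–15:45.
Zheng ∩ Jun ∩ Farrukh: 10:30–11:15, 13:15–13:30, 14:45–15:00.
Total common minutes: 45 + 15 + 15 = 75.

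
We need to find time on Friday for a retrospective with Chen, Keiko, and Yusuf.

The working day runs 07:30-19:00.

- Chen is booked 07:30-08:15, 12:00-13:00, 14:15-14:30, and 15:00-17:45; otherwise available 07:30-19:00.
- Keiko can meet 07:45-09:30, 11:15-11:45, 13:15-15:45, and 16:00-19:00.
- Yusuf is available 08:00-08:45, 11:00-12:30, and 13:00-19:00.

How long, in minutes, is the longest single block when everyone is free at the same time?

75 minutes

Chen free within 07:30–19:00: 08:15–12:00, 13:00–14:15, 14:30–15:00, 17:45–19:00.
Chen ∩ Keiko: 08:15–09:30, 11:15–11:45, 13:15–14:15, 14:30–15:00, 17:45–19:00.
Chen ∩ Keiko ∩ Yusuf: 08:15–08:45, 11:15–11:45, 13:15–14:15, 14:30–15:00, 17:45–19:00.
Common window lengths: 30, 30, 60, 30, 75 min; longest is 75.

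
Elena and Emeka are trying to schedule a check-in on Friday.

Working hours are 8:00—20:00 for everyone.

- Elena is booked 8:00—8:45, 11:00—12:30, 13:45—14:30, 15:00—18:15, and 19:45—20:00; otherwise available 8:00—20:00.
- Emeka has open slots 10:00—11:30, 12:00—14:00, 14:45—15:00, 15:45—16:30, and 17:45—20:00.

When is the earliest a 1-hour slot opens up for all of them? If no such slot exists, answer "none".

10:00

Elena free within 08:00–20:00: 08:45–11:00, 12:30–13:45, 14:30–15:00, 18:15–19:45.
Elena ∩ Emeka: 10:00–11:00, 12:30–13:45, 14:45–15:00, 18:15–19:45.
Windows ≥ 60 min: 10:00–11:00, 12:30–13:45, 18:15–19:45.
Earliest such window starts at 10:00.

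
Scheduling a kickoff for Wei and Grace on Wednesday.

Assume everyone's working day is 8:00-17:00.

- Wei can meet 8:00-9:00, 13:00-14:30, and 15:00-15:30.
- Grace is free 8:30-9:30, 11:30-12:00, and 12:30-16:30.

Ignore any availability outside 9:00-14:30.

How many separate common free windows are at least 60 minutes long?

Wei ∩ Grace: 08:30–09:00, 13:00–14:30, 15:00–15:30.
Restricted to 09:00–14:30: 13:00–14:30.
Windows ≥ 60 min: 13:00–14:30.
That's 1 window.

1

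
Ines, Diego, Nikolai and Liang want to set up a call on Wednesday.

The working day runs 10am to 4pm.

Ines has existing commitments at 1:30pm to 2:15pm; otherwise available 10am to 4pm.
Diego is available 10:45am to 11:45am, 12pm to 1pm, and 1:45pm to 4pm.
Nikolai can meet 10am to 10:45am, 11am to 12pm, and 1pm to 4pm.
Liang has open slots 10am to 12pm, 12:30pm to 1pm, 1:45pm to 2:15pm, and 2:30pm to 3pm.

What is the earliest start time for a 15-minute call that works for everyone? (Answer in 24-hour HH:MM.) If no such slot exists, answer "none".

Ines free within 10:00–16:00: 10:00–13:30, 14:15–16:00.
Ines ∩ Diego: 10:45–11:45, 12:00–13:00, 14:15–16:00.
Ines ∩ Diego ∩ Nikolai: 11:00–11:45, 14:15–16:00.
Ines ∩ Diego ∩ Nikolai ∩ Liang: 11:00–11:45, 14:30–15:00.
Windows ≥ 15 min: 11:00–11:45, 14:30–15:00.
Earliest such window starts at 11:00.

11:00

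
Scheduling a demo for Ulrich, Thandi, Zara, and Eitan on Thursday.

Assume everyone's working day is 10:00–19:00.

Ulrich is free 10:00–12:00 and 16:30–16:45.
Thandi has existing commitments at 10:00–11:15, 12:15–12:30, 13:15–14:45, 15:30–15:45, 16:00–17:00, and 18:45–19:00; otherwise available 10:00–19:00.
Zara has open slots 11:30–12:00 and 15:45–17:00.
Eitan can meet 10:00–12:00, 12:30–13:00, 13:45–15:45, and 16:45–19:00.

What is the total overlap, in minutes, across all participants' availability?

30 minutes

Thandi free within 10:00–19:00: 11:15–12:15, 12:30–13:15, 14:45–15:30, 15:45–16:00, 17:00–18:45.
Ulrich ∩ Thandi: 11:15–12:00.
Ulrich ∩ Thandi ∩ Zara: 11:30–12:00.
Ulrich ∩ Thandi ∩ Zara ∩ Eitan: 11:30–12:00.
Total common minutes: 30.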